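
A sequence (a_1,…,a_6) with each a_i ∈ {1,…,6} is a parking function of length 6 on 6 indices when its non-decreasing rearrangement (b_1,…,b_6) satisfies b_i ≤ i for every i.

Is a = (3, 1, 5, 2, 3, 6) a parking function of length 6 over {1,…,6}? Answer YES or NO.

Rearranged: b = (1, 2, 3, 3, 5, 6).
  b_1=1 ≤ 1
  b_2=2 ≤ 2
  b_3=3 ≤ 3
  b_4=3 ≤ 4
  b_5=5 ≤ 5
  b_6=6 ≤ 6
All bounds hold ⇒ YES

YES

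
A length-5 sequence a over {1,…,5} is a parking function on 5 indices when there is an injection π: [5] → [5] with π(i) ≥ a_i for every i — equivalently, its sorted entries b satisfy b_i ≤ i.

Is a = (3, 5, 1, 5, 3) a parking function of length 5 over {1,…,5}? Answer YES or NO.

Order a: b = (1, 3, 3, 5, 5).
  b_1=1 ≤ 1
  b_2=3 > 2
  fails at i=2 ⇒ NO

NO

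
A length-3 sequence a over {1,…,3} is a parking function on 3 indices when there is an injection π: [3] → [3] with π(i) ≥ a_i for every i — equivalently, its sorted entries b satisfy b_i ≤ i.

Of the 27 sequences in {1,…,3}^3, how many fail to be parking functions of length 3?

|PF| = (3+1−3)·(3+1)^{3−1} = 1 · 16 = 16 (Konheim–Weiss)
One tuple (3,2,3) → sorted (2,3,3): b_1=2>1, not a PF.
So 27 − 16 = 11 fail.

11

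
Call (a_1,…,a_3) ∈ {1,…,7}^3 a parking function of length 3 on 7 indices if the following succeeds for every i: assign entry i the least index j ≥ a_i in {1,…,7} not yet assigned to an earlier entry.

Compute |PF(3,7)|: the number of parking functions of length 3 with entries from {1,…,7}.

|PF| = (7+1−3)·(7+1)^{3−1} = 5·64 = 320
Check (1,6,4) → sorted (1,4,6): b_i ≤ 4+i ∀i, a PF.

320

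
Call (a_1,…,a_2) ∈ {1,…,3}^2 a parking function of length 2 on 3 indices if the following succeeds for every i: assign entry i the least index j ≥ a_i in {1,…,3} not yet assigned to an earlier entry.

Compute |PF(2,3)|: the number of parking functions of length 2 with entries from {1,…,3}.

8

|PF(2,3)| = 2·4^1 = 2×4 = 8
One tuple (2,2) → sorted (2,2): b_i ≤ 1+i ∀i, a PF.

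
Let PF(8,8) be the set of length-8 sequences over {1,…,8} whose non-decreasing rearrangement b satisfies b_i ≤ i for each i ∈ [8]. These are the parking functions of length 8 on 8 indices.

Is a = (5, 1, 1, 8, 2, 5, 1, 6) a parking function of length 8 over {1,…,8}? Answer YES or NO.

Sorted: b = (1, 1, 1, 2, 5, 5, 6, 8).
  b_1=1 ≤ 1
  b_2=1 ≤ 2
  b_3=1 ≤ 3
  b_4=2 ≤ 4
  b_5=5 ≤ 5
  b_6=5 ≤ 6
  b_7=6 ≤ 7
  b_8=8 ≤ 8
All bounds hold ⇒ YES

YES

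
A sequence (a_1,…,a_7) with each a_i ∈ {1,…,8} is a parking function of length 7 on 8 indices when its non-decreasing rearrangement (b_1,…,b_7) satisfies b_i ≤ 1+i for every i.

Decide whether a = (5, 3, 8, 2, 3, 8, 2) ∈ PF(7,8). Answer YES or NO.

Rearranged: b = (2, 2, 3, 3, 5, 8, 8).
  b_1=2 ≤ 2
  b_2=2 ≤ 3
  b_3=3 ≤ 4
  b_4=3 ≤ 5
  b_5=5 ≤ 6
  b_6=8 > 7
  fails at i=6 ⇒ NO

NO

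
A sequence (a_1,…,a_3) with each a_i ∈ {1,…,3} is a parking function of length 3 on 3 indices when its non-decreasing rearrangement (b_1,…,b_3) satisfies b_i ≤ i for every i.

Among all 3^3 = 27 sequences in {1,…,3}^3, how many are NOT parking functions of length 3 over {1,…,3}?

Count = (4−3)·4^(3−1) = 1·16 = 16 [KW]
Check (3,3,1) → sorted (1,3,3): b_2=3>2, not a PF.
So 27 − 16 = 11 fail.

11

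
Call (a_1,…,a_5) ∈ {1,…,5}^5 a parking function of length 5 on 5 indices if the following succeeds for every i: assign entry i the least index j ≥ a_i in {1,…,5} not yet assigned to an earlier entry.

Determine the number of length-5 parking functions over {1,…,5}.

1296

#PF = (5−5+1)·(5+1)^(5−1) = 1·1296 = 1296
One tuple (2,4,1,1,4) → sorted (1,1,2,4,4): b_i ≤ i ∀i, a PF.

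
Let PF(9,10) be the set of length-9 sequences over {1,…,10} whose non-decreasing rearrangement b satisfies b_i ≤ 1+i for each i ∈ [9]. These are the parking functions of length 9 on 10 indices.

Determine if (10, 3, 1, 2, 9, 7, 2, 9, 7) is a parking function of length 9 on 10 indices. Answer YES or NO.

Rearranged: b = (1, 2, 2, 3, 7, 7, 9, 9, 10).
  b_1=1 ≤ 2
  b_2=2 ≤ 3
  b_3=2 ≤ 4
  b_4=3 ≤ 5
  b_5=7 > 6
  fails at i=5 ⇒ NO

NO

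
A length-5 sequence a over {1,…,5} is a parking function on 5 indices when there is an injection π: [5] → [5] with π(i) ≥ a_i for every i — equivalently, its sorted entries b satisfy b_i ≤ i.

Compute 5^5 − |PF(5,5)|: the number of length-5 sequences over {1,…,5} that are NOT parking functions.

1829

#PF = (5−5+1)·(5+1)^(5−1) = 1·1296 = 1296 [KW]
Check (3,5,5,5,5) → sorted (3,5,5,5,5): b_1=3>1, not a PF.
5^5 − 1296 = 3125 − 1296 = 1829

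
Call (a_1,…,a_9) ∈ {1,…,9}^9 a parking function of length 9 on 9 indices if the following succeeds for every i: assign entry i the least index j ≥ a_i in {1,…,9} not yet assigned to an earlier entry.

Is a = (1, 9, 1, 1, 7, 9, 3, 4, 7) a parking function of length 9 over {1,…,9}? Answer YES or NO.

Sorted: b = (1, 1, 1, 3, 4, 7, 7, 9, 9).
  b_1=1 ≤ 1
  b_2=1 ≤ 2
  b_3=1 ≤ 3
  b_4=3 ≤ 4
  b_5=4 ≤ 5
  b_6=7 > 6
  fails at i=6 ⇒ NO

NO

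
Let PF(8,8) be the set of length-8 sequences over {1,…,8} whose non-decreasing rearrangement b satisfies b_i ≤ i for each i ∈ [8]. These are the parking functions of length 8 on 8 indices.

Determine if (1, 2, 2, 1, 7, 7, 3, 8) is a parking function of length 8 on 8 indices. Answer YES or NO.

Sorted: b = (1, 1, 2, 2, 3, 7, 7, 8).
  b_1=1 ≤ 1
  b_2=1 ≤ 2
  b_3=2 ≤ 3
  b_4=2 ≤ 4
  b_5=3 ≤ 5
  b_6=7 > 6
  fails at i=6 ⇒ NO

NO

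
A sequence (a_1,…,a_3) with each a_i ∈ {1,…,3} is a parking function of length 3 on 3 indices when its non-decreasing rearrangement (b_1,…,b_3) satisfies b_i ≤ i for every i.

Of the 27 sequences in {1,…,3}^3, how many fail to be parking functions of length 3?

Count = 1·4^2 = 1×16 = 16
Check (2,3,3) → sorted (2,3,3): b_1=2>1, not a PF.
3^3 − 16 = 27 − 16 = 11

11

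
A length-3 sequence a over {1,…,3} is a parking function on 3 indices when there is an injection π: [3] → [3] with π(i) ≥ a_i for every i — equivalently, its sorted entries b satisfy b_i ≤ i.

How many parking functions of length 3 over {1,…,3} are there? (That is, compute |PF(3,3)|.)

|PF| = 1·4^2 = 1 · 16 = 16 [KW]
One tuple (1,1,1) → sorted (1,1,1): b_i ≤ i ∀i, a PF.

16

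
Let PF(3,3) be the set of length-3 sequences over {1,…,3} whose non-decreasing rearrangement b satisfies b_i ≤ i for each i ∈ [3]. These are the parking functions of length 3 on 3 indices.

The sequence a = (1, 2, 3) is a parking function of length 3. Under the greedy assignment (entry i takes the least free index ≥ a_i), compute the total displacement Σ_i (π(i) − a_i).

Σπ = 6 ({1..3} each once); Σa = 1+2+3 = 6; disp = 6−6 = 0.

0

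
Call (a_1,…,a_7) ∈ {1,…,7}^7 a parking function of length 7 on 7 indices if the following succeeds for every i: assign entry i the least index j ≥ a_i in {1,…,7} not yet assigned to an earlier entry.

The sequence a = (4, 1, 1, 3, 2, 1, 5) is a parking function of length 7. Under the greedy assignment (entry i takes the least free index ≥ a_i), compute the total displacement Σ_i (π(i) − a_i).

11

Σπ(i) = 1+…+7 = 28; Σa = 4+1+1+3+2+1+5 = 17; disp = 28−17 = 11.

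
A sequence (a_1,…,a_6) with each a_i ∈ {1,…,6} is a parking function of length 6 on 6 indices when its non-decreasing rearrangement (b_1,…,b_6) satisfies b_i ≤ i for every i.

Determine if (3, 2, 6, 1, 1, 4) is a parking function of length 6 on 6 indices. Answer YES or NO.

Order a: b = (1, 1, 2, 3, 4, 6).
  b_1=1 ≤ 1
  b_2=1 ≤ 2
  b_3=2 ≤ 3
  b_4=3 ≤ 4
  b_5=4 ≤ 5
  b_6=6 ≤ 6
All bounds hold ⇒ YES

YES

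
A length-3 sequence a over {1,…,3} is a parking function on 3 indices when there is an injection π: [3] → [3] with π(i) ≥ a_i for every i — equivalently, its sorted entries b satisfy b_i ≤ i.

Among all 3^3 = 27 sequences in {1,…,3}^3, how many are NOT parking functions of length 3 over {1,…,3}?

11

|PF| = (3+1−3)·(3+1)^{3−1} = 1·16 = 16 [KW]
E.g. (3,2,3) → sorted (2,3,3): b_1=2>1, not a PF.
Total 27; non-PF = 27−16 = 11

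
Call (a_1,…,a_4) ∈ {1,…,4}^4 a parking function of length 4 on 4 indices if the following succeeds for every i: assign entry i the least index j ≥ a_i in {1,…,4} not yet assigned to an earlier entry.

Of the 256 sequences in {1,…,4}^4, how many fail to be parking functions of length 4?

131

|PF(4,4)| = (4+1−4)·(4+1)^{4−1} = 1×125 = 125
E.g. (4,2,2,3) → sorted (2,2,3,4): b_1=2>1, not a PF.
Total 256; non-PF = 256−125 = 131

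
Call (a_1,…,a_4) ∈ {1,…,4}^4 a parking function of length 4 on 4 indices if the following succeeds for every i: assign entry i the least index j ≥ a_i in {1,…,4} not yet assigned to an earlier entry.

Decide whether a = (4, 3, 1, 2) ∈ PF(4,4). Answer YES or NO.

YES

Order a: b = (1, 2, 3, 4).
  b_1=1 ≤ 1
  b_2=2 ≤ 2
  b_3=3 ≤ 3
  b_4=4 ≤ 4
All bounds hold ⇒ YES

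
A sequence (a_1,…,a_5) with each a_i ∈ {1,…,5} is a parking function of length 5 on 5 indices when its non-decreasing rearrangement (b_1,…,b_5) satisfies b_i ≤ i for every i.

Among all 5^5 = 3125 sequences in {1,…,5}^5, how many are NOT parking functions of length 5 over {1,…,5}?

|PF| = (5−5+1)·(5+1)^(5−1) = 1×1296 = 1296 (Konheim–Weiss)
Check (4,5,3,1,5) → sorted (1,3,4,5,5): b_2=3>2, not a PF.
5^5 − 1296 = 3125 − 1296 = 1829

1829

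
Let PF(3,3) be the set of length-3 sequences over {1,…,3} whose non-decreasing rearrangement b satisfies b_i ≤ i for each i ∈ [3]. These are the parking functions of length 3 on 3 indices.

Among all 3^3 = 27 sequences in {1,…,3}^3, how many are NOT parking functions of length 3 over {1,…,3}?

11

Count = 1·4^2 = 1×16 = 16 (Konheim–Weiss)
Example (2,3,3) → sorted (2,3,3): b_1=2>1, not a PF.
3^3 − 16 = 27 − 16 = 11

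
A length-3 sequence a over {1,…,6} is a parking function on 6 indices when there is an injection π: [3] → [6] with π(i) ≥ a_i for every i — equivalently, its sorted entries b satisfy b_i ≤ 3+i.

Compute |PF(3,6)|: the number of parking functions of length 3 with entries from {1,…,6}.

|PF| = (7−3)·7^(3−1) = 4×49 = 196 (Pollak)
One tuple (6,2,5) → sorted (2,5,6): b_i ≤ 3+i ∀i, a PF.

196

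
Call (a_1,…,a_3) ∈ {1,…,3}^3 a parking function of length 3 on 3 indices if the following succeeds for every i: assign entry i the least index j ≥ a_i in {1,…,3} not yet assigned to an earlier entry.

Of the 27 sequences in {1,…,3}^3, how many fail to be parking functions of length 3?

11

|PF(3,3)| = (4−3)·4^(3−1) = 1×16 = 16 [KW]
E.g. (3,3,3) → sorted (3,3,3): b_1=3>1, not a PF.
3^3 − 16 = 27 − 16 = 11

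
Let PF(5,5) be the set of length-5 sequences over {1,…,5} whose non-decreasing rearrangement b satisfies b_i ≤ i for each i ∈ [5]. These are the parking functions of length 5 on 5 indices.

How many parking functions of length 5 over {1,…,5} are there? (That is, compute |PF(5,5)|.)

1296

#PF = 1·6^4 = 1·1296 = 1296 (Pollak)
Example (5,2,3,1,1) → sorted (1,1,2,3,5): b_i ≤ i ∀i, a PF.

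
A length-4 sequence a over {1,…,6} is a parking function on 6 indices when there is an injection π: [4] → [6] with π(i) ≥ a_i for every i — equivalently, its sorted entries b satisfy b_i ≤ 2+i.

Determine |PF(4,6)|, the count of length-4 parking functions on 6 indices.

1029

|PF(4,6)| = 3·7^3 = 3·343 = 1029 [KW]
Example (4,1,6,1) → sorted (1,1,4,6): b_i ≤ 2+i ∀i, a PF.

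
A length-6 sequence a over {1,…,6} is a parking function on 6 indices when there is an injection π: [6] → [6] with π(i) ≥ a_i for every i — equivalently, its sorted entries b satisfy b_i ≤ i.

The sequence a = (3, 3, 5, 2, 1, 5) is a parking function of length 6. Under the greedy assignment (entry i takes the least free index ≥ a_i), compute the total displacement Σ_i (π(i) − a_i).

2

Σπ = 6·7/2 = 21 (π permutes [6]); Σa = 3+3+5+2+1+5 = 19; disp = 21−19 = 2.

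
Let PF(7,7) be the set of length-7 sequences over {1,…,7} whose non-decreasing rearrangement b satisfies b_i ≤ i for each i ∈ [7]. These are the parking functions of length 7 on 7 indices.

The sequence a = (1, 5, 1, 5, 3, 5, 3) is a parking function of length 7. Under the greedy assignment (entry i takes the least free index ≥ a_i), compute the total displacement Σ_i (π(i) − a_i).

Σπ = 28 ({1..7} each once); Σa = 1+5+1+5+3+5+3 = 23; disp = 28−23 = 5.

5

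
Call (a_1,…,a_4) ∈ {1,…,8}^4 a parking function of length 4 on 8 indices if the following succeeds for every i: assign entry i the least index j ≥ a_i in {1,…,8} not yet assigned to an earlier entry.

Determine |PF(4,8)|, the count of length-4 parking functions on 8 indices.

3645

|PF(4,8)| = (8+1−4)·(8+1)^{4−1} = 5×729 = 3645 [KW]
Example (8,4,5,3) → sorted (3,4,5,8): b_i ≤ 4+i ∀i, a PF.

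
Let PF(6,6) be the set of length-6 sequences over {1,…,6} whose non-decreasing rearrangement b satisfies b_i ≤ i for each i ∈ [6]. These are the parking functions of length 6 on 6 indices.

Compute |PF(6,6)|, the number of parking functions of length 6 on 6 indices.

|PF(6,6)| = 1·7^5 = 1 · 16807 = 16807 [KW]
Example (3,5,1,6,1,1) → sorted (1,1,1,3,5,6): b_i ≤ i ∀i, a PF.

16807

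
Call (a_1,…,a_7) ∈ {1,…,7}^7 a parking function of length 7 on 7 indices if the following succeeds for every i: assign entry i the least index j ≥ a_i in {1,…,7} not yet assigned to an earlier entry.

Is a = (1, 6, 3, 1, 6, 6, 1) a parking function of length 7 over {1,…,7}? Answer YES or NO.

Sorted: b = (1, 1, 1, 3, 6, 6, 6).
  b_1=1 ≤ 1
  b_2=1 ≤ 2
  b_3=1 ≤ 3
  b_4=3 ≤ 4
  b_5=6 > 5
  fails at i=5 ⇒ NO

NO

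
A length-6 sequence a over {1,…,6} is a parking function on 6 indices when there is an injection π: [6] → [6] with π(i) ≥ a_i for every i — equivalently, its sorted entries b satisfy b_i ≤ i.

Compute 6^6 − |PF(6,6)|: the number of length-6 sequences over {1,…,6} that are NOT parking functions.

29849

#PF = 1·7^5 = 1·16807 = 16807 [KW]
Check (1,6,6,4,5,2) → sorted (1,2,4,5,6,6): b_3=4>3, not a PF.
6^6 − 16807 = 46656 − 16807 = 29849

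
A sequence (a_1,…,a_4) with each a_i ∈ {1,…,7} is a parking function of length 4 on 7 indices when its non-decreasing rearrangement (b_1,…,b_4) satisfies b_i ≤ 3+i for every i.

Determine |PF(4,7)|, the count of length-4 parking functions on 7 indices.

2048

Count = (7+1−4)·(7+1)^{4−1} = 4 · 512 = 2048 (Konheim–Weiss)
Check (1,2,5,5) → sorted (1,2,5,5): b_i ≤ 3+i ∀i, a PF.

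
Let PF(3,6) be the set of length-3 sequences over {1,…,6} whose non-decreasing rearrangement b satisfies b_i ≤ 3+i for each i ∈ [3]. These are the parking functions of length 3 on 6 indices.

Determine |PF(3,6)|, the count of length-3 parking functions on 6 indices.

196

|PF| = (6−3+1)·(6+1)^(3−1) = 4×49 = 196 [KW]
Example (3,4,3) → sorted (3,3,4): b_i ≤ 3+i ∀i, a PF.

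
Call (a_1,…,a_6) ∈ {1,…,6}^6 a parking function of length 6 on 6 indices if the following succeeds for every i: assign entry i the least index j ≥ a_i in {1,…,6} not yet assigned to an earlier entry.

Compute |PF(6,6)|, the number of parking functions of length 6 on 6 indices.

#PF = 1·7^5 = 1·16807 = 16807 (Pollak)
Check (2,1,6,5,2,2) → sorted (1,2,2,2,5,6): b_i ≤ i ∀i, a PF.

16807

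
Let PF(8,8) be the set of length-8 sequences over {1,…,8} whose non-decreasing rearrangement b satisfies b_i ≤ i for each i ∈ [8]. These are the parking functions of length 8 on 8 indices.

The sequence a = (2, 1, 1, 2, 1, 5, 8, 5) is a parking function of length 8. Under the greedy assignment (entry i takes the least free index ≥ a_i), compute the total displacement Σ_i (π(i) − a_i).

Σπ(i) = 1+…+8 = 36; Σa = 2+1+1+2+1+5+8+5 = 25; disp = 36−25 = 11.

11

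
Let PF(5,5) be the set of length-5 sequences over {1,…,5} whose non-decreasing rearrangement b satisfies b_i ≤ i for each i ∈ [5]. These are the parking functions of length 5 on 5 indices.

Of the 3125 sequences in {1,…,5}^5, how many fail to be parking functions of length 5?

#PF = 1·6^4 = 1·1296 = 1296
Check (2,3,5,2,2) → sorted (2,2,2,3,5): b_1=2>1, not a PF.
Total 3125; non-PF = 3125−1296 = 1829

1829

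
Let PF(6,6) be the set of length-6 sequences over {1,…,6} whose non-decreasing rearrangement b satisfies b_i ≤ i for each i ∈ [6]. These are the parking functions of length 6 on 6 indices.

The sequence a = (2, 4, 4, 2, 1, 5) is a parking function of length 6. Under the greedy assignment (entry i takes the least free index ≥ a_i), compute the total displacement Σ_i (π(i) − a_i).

Σπ = 21 ({1..6} each once); Σa = 2+4+4+2+1+5 = 18; disp = 21−18 = 3.

3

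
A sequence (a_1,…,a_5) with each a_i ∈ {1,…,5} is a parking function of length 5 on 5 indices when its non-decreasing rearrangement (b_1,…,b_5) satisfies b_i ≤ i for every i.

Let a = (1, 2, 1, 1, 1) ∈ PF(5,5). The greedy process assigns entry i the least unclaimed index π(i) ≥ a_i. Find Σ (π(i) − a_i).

9

Σπ = 5·6/2 = 15 (π permutes [5]); Σa = 1+2+1+1+1 = 6; disp = 15−6 = 9.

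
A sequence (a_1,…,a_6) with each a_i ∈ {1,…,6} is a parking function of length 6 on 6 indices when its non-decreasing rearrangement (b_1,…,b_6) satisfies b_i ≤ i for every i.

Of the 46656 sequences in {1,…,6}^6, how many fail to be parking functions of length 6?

29849

|PF| = (6−6+1)·(6+1)^(6−1) = 1·16807 = 16807 [KW]
E.g. (2,1,6,6,4,5) → sorted (1,2,4,5,6,6): b_3=4>3, not a PF.
6^6 − 16807 = 46656 − 16807 = 29849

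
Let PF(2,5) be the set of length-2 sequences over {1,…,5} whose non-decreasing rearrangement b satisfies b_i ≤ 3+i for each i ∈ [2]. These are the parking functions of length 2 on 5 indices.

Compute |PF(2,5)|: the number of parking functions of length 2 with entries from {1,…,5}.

|PF| = (5−2+1)·(5+1)^(2−1) = 4·6 = 24 [KW]
Example (4,4) → sorted (4,4): b_i ≤ 3+i ∀i, a PF.

24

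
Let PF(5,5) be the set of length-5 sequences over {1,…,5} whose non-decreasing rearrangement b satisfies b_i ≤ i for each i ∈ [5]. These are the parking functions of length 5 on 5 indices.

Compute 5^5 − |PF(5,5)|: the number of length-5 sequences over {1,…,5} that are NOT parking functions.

1829

#PF = (5+1−5)·(5+1)^{5−1} = 1·1296 = 1296 (Konheim–Weiss)
Example (3,5,1,5,5) → sorted (1,3,5,5,5): b_2=3>2, not a PF.
So 3125 − 1296 = 1829 fail.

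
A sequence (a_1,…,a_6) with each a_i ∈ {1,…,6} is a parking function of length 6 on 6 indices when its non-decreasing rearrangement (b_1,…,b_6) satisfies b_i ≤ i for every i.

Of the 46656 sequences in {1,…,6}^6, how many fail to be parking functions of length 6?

29849

|PF| = (7−6)·7^(6−1) = 1 · 16807 = 16807 (Konheim–Weiss)
One tuple (5,6,6,4,4,3) → sorted (3,4,4,5,6,6): b_1=3>1, not a PF.
Total 46656; non-PF = 46656−16807 = 29849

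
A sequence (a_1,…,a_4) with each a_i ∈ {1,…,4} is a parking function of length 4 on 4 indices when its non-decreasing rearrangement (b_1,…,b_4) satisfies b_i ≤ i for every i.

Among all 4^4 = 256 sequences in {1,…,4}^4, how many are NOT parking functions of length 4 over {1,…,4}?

131

Count = (4+1−4)·(4+1)^{4−1} = 1 · 125 = 125 [KW]
E.g. (3,4,4,4) → sorted (3,4,4,4): b_1=3>1, not a PF.
4^4 − 125 = 256 − 125 = 131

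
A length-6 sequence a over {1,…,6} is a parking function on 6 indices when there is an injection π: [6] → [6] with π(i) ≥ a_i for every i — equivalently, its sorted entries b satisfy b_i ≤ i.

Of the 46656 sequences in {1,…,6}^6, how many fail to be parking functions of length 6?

#PF = (6−6+1)·(6+1)^(6−1) = 1·16807 = 16807 (Pollak)
E.g. (4,4,5,5,4,1) → sorted (1,4,4,4,5,5): b_2=4>2, not a PF.
So 46656 − 16807 = 29849 fail.

29849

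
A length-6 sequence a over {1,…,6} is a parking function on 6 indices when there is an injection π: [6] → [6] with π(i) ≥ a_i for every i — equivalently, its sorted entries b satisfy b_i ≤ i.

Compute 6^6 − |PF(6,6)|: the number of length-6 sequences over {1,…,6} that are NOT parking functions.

29849

#PF = 1·7^5 = 1×16807 = 16807 (Pollak)
Example (4,6,2,3,3,3) → sorted (2,3,3,3,4,6): b_1=2>1, not a PF.
6^6 − 16807 = 46656 − 16807 = 29849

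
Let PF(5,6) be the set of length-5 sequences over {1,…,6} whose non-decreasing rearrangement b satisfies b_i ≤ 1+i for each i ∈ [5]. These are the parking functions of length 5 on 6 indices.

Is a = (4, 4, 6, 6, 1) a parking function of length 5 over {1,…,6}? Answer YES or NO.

NO

Order a: b = (1, 4, 4, 6, 6).
  b_1=1 ≤ 2
  b_2=4 > 3
  fails at i=2 ⇒ NO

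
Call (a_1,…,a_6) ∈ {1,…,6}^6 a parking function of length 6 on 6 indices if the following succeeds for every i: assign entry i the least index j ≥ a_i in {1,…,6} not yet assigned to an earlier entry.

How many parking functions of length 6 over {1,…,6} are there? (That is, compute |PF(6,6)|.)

16807

|PF| = (7−6)·7^(6−1) = 1 · 16807 = 16807 [KW]
Check (2,1,3,4,1,5) → sorted (1,1,2,3,4,5): b_i ≤ i ∀i, a PF.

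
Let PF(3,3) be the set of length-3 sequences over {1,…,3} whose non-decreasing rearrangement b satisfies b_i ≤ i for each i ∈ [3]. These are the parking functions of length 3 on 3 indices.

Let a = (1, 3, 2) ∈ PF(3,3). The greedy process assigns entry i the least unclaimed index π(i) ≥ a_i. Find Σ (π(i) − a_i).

Σπ(i) = 1+…+3 = 6; Σa = 1+3+2 = 6; disp = 6−6 = 0.

0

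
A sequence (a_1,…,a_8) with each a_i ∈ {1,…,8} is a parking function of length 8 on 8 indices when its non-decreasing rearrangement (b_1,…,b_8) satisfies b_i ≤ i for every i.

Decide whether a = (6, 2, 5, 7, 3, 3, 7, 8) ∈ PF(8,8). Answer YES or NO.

Rearranged: b = (2, 3, 3, 5, 6, 7, 7, 8).
  b_1=2 > 1
  fails at i=1 ⇒ NO

NO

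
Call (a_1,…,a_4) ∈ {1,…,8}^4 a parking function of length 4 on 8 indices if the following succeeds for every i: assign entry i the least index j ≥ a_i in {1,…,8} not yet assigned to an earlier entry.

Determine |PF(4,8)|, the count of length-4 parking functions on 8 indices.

Count = (8+1−4)·(8+1)^{4−1} = 5·729 = 3645 (Konheim–Weiss)
One tuple (5,4,8,7) → sorted (4,5,7,8): b_i ≤ 4+i ∀i, a PF.

3645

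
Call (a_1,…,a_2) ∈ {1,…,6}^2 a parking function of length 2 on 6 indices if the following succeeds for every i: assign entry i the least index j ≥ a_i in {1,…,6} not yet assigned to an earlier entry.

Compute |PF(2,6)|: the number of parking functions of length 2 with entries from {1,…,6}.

#PF = (6−2+1)·(6+1)^(2−1) = 5×7 = 35
One tuple (5,6) → sorted (5,6): b_i ≤ 4+i ∀i, a PF.

35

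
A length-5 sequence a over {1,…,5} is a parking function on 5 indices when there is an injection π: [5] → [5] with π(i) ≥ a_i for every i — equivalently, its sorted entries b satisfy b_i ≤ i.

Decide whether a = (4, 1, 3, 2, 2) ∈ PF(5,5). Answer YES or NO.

YES

Rearranged: b = (1, 2, 2, 3, 4).
  b_1=1 ≤ 1
  b_2=2 ≤ 2
  b_3=2 ≤ 3
  b_4=3 ≤ 4
  b_5=4 ≤ 5
All bounds hold ⇒ YES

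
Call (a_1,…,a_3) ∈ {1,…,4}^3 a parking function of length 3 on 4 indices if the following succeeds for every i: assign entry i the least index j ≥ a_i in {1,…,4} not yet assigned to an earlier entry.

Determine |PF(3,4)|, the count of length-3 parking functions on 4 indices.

Count = (4−3+1)·(4+1)^(3−1) = 2·25 = 50 (Konheim–Weiss)
Check (1,2,1) → sorted (1,1,2): b_i ≤ 1+i ∀i, a PF.

50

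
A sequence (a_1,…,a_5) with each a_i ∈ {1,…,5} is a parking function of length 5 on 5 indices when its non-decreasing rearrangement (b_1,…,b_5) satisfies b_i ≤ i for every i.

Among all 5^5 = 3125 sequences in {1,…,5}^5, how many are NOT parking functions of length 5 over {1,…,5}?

1829

|PF| = (5+1−5)·(5+1)^{5−1} = 1×1296 = 1296 (Pollak)
Example (1,5,4,5,5) → sorted (1,4,5,5,5): b_2=4>2, not a PF.
So 3125 − 1296 = 1829 fail.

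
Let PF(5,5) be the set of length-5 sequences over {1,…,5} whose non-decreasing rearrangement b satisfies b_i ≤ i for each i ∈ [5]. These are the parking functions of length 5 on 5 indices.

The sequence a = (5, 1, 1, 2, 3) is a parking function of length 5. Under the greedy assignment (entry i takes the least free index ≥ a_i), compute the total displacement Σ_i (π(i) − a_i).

3

Σπ = 15 ({1..5} each once); Σa = 5+1+1+2+3 = 12; disp = 15−12 = 3.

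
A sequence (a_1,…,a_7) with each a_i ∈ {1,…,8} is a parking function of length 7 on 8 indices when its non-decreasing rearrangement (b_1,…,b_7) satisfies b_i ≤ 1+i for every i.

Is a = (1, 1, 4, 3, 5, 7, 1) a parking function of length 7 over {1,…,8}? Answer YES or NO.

Order a: b = (1, 1, 1, 3, 4, 5, 7).
  b_1=1 ≤ 2
  b_2=1 ≤ 3
  b_3=1 ≤ 4
  b_4=3 ≤ 5
  b_5=4 ≤ 6
  b_6=5 ≤ 7
  b_7=7 ≤ 8
All bounds hold ⇒ YES

YES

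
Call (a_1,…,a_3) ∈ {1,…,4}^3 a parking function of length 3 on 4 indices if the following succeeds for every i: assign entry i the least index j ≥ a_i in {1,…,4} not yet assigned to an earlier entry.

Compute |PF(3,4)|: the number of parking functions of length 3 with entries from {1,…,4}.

50

Count = (4−3+1)·(4+1)^(3−1) = 2·25 = 50 [KW]
One tuple (1,2,1) → sorted (1,1,2): b_i ≤ 1+i ∀i, a PF.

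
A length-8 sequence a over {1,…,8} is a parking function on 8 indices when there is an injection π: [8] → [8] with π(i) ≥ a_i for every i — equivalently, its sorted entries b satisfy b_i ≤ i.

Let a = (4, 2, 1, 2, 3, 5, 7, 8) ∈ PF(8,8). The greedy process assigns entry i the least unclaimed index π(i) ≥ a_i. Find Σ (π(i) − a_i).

Σπ = 8·9/2 = 36 (π permutes [8]); Σa = 4+2+1+2+3+5+7+8 = 32; disp = 36−32 = 4.

4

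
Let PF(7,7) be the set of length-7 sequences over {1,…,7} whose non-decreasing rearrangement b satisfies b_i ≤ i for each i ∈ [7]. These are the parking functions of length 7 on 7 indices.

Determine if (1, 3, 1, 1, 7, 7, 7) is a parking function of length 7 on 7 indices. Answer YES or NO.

NO

Order a: b = (1, 1, 1, 3, 7, 7, 7).
  b_1=1 ≤ 1
  b_2=1 ≤ 2
  b_3=1 ≤ 3
  b_4=3 ≤ 4
  b_5=7 > 5
  fails at i=5 ⇒ NO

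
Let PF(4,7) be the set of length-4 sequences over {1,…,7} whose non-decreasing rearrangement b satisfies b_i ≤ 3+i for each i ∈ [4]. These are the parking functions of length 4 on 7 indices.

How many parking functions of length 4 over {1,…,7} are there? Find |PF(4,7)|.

|PF| = (7+1−4)·(7+1)^{4−1} = 4×512 = 2048 (Konheim–Weiss)
Example (1,3,2,5) → sorted (1,2,3,5): b_i ≤ 3+i ∀i, a PF.

2048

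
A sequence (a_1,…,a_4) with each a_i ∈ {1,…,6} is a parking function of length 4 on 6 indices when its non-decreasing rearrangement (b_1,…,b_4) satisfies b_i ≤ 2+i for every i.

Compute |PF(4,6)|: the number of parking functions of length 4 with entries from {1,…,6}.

|PF(4,6)| = 3·7^3 = 3×343 = 1029 (Pollak)
E.g. (3,6,3,5) → sorted (3,3,5,6): b_i ≤ 2+i ∀i, a PF.

1029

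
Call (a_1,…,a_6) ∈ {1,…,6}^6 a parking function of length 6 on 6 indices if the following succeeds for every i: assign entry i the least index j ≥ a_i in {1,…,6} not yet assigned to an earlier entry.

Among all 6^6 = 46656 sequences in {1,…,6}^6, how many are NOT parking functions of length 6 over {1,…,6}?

#PF = (7−6)·7^(6−1) = 1·16807 = 16807 (Konheim–Weiss)
Example (2,6,5,6,3,1) → sorted (1,2,3,5,6,6): b_4=5>4, not a PF.
Total 46656; non-PF = 46656−16807 = 29849

29849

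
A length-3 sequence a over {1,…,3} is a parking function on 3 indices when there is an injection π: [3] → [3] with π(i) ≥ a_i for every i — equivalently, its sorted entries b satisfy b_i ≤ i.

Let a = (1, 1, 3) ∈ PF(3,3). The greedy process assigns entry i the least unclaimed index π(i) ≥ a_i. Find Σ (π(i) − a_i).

Σπ = 3·4/2 = 6 (π permutes [3]); Σa = 1+1+3 = 5; disp = 6−5 = 1.

1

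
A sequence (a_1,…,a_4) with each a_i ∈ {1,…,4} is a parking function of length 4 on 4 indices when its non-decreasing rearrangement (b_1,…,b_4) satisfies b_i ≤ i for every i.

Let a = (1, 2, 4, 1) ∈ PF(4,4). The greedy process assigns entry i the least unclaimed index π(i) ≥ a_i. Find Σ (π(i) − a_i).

Σπ(i) = 1+…+4 = 10; Σa = 1+2+4+1 = 8; disp = 10−8 = 2.

2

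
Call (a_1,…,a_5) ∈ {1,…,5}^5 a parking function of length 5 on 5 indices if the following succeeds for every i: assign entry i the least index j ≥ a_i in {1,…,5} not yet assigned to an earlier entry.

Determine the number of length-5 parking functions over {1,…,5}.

1296

|PF| = (5+1−5)·(5+1)^{5−1} = 1×1296 = 1296 [KW]
One tuple (2,2,2,1,2) → sorted (1,2,2,2,2): b_i ≤ i ∀i, a PF.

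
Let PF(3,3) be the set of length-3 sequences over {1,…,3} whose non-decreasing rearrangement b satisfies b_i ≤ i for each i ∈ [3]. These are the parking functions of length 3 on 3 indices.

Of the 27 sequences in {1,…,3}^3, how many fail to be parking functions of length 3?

11

|PF| = 1·4^2 = 1 · 16 = 16 (Konheim–Weiss)
E.g. (3,1,3) → sorted (1,3,3): b_2=3>2, not a PF.
3^3 − 16 = 27 − 16 = 11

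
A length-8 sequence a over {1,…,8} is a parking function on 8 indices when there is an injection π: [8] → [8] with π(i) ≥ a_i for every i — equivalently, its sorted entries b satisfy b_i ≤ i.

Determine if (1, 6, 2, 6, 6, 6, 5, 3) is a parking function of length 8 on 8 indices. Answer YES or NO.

NO

Order a: b = (1, 2, 3, 5, 6, 6, 6, 6).
  b_1=1 ≤ 1
  b_2=2 ≤ 2
  b_3=3 ≤ 3
  b_4=5 > 4
  fails at i=4 ⇒ NO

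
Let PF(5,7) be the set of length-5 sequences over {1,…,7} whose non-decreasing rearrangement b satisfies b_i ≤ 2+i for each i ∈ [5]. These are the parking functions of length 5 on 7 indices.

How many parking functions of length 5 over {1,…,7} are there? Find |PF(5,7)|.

12288

|PF(5,7)| = (7−5+1)·(7+1)^(5−1) = 3×4096 = 12288
E.g. (5,5,4,2,5) → sorted (2,4,5,5,5): b_i ≤ 2+i ∀i, a PF.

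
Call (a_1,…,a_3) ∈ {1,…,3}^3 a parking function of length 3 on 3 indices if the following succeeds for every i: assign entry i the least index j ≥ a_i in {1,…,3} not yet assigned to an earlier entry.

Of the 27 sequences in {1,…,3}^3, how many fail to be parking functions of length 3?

11

Count = (3+1−3)·(3+1)^{3−1} = 1×16 = 16 [KW]
E.g. (3,2,3) → sorted (2,3,3): b_1=2>1, not a PF.
3^3 − 16 = 27 − 16 = 11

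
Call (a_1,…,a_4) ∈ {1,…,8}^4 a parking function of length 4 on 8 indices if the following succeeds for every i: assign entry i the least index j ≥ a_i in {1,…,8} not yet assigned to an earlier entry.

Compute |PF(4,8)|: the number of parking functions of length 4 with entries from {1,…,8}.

3645

#PF = (8+1−4)·(8+1)^{4−1} = 5×729 = 3645 (Konheim–Weiss)
E.g. (5,1,1,2) → sorted (1,1,2,5): b_i ≤ 4+i ∀i, a PF.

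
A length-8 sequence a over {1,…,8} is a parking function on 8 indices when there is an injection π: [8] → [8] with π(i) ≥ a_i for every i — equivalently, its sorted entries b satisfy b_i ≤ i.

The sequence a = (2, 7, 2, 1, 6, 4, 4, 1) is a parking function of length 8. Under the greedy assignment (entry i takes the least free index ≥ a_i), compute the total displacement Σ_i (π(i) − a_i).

9

Σπ = 36 ({1..8} each once); Σa = 2+7+2+1+6+4+4+1 = 27; disp = 36−27 = 9.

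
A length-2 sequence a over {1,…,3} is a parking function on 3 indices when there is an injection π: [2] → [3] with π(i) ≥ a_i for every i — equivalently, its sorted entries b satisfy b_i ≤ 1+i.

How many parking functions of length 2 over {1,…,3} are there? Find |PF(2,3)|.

#PF = (3−2+1)·(3+1)^(2−1) = 2 · 4 = 8 (Konheim–Weiss)
Example (3,2) → sorted (2,3): b_i ≤ 1+i ∀i, a PF.

8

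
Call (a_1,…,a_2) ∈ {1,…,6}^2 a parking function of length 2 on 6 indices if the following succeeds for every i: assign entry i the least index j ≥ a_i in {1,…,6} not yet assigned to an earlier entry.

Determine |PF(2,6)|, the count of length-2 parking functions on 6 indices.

#PF = (6+1−2)·(6+1)^{2−1} = 5·7 = 35 (Pollak)
One tuple (6,5) → sorted (5,6): b_i ≤ 4+i ∀i, a PF.

35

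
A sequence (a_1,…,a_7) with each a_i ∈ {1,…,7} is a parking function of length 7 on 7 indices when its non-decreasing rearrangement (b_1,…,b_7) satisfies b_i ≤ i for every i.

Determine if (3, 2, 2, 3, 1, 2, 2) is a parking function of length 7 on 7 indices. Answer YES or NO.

YES

Sorted: b = (1, 2, 2, 2, 2, 3, 3).
  b_1=1 ≤ 1
  b_2=2 ≤ 2
  b_3=2 ≤ 3
  b_4=2 ≤ 4
  b_5=2 ≤ 5
  b_6=3 ≤ 6
  b_7=3 ≤ 7
All bounds hold ⇒ YES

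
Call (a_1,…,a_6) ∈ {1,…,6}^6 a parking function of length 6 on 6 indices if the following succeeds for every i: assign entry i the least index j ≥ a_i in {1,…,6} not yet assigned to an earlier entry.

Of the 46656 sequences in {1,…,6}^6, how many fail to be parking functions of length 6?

29849

Count = (6+1−6)·(6+1)^{6−1} = 1×16807 = 16807
Example (5,6,1,5,3,2) → sorted (1,2,3,5,5,6): b_4=5>4, not a PF.
6^6 − 16807 = 46656 − 16807 = 29849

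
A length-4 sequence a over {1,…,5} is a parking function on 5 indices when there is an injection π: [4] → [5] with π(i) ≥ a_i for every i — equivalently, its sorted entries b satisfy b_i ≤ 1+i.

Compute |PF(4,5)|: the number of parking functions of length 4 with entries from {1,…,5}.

|PF| = (6−4)·6^(4−1) = 2·216 = 432 (Konheim–Weiss)
One tuple (2,3,5,1) → sorted (1,2,3,5): b_i ≤ 1+i ∀i, a PF.

432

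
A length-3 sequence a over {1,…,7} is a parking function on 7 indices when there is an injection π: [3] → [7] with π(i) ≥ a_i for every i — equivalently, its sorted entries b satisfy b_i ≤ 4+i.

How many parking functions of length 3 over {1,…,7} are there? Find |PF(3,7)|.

320

#PF = 5·8^2 = 5×64 = 320 (Pollak)
Check (2,5,6) → sorted (2,5,6): b_i ≤ 4+i ∀i, a PF.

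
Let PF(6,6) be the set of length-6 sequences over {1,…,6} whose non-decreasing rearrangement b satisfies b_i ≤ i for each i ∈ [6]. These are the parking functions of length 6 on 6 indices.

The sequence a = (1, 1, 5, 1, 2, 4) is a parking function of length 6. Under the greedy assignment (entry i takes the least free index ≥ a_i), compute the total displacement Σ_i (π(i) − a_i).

7

Σπ = 6·7/2 = 21 (π permutes [6]); Σa = 1+1+5+1+2+4 = 14; disp = 21−14 = 7.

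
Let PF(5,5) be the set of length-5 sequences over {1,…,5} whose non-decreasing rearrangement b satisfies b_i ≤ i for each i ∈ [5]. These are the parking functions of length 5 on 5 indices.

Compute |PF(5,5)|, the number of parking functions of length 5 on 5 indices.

|PF| = 1·6^4 = 1 · 1296 = 1296 (Pollak)
E.g. (1,1,3,2,5) → sorted (1,1,2,3,5): b_i ≤ i ∀i, a PF.

1296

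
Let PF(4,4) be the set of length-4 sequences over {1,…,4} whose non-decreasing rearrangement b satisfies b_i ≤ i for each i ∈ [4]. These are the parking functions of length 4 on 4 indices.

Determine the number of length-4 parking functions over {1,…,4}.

Count = 1·5^3 = 1·125 = 125 (Konheim–Weiss)
Check (4,1,3,1) → sorted (1,1,3,4): b_i ≤ i ∀i, a PF.

125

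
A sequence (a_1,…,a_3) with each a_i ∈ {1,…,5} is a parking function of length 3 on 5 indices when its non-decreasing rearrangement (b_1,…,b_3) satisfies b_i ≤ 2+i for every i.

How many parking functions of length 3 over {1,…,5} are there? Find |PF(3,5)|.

|PF| = (5−3+1)·(5+1)^(3−1) = 3·36 = 108 (Pollak)
Example (5,3,1) → sorted (1,3,5): b_i ≤ 2+i ∀i, a PF.

108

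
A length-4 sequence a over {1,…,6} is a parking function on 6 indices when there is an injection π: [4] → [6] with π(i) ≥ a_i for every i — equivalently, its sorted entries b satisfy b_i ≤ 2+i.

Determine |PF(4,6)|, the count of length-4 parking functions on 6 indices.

|PF| = (6+1−4)·(6+1)^{4−1} = 3·343 = 1029 (Konheim–Weiss)
E.g. (3,6,4,5) → sorted (3,4,5,6): b_i ≤ 2+i ∀i, a PF.

1029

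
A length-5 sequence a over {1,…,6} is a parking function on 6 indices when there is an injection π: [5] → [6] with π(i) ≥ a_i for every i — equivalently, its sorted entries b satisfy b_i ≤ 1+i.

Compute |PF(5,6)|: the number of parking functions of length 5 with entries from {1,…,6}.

|PF(5,6)| = (6−5+1)·(6+1)^(5−1) = 2·2401 = 4802 (Pollak)
E.g. (4,2,2,3,3) → sorted (2,2,3,3,4): b_i ≤ 1+i ∀i, a PF.

4802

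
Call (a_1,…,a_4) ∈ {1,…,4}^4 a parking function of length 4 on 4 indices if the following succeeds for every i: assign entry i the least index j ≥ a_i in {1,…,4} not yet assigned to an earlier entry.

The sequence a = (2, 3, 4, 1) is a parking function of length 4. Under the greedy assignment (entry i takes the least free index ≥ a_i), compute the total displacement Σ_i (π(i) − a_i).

Σπ = 4·5/2 = 10 (π permutes [4]); Σa = 2+3+4+1 = 10; disp = 10−10 = 0.

0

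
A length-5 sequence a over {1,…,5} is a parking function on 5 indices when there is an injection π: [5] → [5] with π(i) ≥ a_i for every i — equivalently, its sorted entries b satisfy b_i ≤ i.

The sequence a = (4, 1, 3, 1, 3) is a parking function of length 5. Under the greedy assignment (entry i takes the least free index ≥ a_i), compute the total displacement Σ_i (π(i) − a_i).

3

Σπ(i) = 1+…+5 = 15; Σa = 4+1+3+1+3 = 12; disp = 15−12 = 3.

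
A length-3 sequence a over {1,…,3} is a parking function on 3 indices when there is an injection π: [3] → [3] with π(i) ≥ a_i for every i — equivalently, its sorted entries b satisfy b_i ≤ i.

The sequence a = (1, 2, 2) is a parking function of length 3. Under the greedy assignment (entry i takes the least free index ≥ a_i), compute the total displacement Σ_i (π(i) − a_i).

Σπ = 3·4/2 = 6 (π permutes [3]); Σa = 1+2+2 = 5; disp = 6−5 = 1.

1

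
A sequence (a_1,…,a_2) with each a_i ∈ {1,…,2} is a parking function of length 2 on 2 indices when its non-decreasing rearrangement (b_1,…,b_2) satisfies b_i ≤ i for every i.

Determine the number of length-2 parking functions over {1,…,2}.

3

#PF = (3−2)·3^(2−1) = 1×3 = 3 [KW]
Check (1,2) → sorted (1,2): b_i ≤ i ∀i, a PF.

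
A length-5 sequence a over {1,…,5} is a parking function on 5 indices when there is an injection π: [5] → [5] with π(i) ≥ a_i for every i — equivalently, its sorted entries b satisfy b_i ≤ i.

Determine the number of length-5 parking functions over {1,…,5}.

#PF = (5−5+1)·(5+1)^(5−1) = 1×1296 = 1296 (Konheim–Weiss)
One tuple (3,3,2,3,1) → sorted (1,2,3,3,3): b_i ≤ i ∀i, a PF.

1296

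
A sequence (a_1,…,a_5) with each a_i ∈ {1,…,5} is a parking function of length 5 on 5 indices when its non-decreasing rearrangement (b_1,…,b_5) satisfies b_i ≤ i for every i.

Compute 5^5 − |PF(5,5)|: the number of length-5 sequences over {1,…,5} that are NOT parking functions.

#PF = 1·6^4 = 1×1296 = 1296 (Pollak)
One tuple (5,3,5,5,4) → sorted (3,4,5,5,5): b_1=3>1, not a PF.
5^5 − 1296 = 3125 − 1296 = 1829

1829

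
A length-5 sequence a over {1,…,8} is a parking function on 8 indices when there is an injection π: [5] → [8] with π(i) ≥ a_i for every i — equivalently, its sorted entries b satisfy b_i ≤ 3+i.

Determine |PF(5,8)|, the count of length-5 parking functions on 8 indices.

26244

#PF = (9−5)·9^(5−1) = 4×6561 = 26244 [KW]
E.g. (3,2,6,8,4) → sorted (2,3,4,6,8): b_i ≤ 3+i ∀i, a PF.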